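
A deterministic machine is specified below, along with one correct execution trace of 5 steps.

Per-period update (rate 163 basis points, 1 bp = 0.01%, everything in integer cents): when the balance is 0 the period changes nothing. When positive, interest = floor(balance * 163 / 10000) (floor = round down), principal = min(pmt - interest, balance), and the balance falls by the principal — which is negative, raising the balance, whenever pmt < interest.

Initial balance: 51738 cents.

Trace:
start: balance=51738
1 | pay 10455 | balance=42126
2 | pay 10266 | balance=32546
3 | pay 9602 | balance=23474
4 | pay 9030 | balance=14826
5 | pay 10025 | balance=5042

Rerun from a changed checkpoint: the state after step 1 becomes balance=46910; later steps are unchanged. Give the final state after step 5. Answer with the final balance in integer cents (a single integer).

10146

state after step 1 := balance=46910
2 | pay 10266 | balance=37408
3 | pay 9602 | balance=28415
4 | pay 9030 | balance=19848
5 | pay 10025 | balance=10146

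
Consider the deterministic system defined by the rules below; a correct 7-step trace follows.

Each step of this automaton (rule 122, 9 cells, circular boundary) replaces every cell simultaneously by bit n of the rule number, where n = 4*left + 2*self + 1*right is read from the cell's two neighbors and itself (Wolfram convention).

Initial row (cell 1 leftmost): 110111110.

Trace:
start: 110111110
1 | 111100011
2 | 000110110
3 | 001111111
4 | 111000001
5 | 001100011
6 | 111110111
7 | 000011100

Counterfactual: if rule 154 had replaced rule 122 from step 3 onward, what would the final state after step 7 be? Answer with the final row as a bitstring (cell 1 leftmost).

001010011

(re-executing steps 3..7 under rule 154; state before step 3: 000110110)
3 | 001100101
4 | 111011000
5 | 110010101
6 | 101100001
7 | 001010011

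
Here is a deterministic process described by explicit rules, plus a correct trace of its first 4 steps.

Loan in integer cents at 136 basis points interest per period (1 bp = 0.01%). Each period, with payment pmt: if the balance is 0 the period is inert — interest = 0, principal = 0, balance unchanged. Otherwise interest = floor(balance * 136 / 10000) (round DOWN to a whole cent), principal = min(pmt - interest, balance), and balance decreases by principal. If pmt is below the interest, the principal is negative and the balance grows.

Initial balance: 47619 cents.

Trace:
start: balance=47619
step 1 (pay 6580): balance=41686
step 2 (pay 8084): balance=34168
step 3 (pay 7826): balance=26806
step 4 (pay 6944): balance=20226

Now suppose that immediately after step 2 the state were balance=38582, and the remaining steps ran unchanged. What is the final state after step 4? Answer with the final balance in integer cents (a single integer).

state after step 2 := balance=38582
step 3 (pay 7826): balance=31280
step 4 (pay 6944): balance=24761

24761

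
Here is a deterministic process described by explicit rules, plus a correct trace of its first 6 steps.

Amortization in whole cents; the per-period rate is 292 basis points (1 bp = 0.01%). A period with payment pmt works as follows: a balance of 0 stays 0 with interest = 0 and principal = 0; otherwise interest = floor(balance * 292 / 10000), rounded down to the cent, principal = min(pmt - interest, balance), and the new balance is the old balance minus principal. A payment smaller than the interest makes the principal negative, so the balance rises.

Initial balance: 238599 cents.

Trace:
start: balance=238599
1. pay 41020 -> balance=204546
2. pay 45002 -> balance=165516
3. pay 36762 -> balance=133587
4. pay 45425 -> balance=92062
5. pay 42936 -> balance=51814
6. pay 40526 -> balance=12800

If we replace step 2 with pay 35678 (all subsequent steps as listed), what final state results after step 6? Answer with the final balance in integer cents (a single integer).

23261

(re-executing from step 2 with the substitution; state before step 2: balance=204546)
2. pay 35678 -> balance=174840
3. pay 36762 -> balance=143183
4. pay 45425 -> balance=101938
5. pay 42936 -> balance=61978
6. pay 40526 -> balance=23261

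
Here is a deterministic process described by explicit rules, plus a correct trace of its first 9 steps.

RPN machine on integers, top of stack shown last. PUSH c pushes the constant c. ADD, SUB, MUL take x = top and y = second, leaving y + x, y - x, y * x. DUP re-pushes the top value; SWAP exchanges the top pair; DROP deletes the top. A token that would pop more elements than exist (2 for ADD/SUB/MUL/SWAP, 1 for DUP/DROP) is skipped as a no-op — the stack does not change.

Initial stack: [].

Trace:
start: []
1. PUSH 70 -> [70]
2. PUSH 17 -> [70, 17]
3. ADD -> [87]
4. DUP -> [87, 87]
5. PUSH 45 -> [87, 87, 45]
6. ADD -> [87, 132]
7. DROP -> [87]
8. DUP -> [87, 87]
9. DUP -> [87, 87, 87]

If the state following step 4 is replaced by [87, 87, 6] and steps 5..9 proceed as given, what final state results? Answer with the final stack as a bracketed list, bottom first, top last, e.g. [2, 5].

[87, 87, 87, 87]

state after step 4 := [87, 87, 6]
5. PUSH 45 -> [87, 87, 6, 45]
6. ADD -> [87, 87, 51]
7. DROP -> [87, 87]
8. DUP -> [87, 87, 87]
9. DUP -> [87, 87, 87, 87]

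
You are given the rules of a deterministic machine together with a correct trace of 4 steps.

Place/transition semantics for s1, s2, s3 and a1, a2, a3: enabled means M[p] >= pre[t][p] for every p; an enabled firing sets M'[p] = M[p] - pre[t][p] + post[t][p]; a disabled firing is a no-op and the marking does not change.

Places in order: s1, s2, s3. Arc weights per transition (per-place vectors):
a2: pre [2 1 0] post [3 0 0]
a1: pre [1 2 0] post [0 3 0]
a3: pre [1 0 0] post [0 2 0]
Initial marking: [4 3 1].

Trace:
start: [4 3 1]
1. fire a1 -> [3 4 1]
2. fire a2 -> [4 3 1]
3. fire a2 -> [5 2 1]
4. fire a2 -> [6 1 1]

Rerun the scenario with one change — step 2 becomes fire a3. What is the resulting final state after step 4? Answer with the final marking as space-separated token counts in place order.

(re-executing from step 2 with the substitution; state before step 2: [3 4 1])
2. fire a3 -> [2 6 1]
3. fire a2 -> [3 5 1]
4. fire a2 -> [4 4 1]

4 4 1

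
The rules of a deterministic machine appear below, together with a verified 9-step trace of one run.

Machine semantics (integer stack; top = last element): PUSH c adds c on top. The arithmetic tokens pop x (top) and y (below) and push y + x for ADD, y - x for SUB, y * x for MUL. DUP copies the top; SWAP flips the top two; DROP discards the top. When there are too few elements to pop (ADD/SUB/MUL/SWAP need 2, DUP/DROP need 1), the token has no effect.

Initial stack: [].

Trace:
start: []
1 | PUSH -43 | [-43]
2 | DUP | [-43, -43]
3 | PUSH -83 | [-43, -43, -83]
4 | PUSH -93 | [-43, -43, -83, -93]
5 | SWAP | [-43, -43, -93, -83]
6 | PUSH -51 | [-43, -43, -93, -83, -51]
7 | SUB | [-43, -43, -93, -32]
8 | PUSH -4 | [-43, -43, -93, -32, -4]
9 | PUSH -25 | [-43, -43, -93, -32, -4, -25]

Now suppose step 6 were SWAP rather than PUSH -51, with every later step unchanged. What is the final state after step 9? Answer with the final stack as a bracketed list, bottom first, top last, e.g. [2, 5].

[-43, -43, 10, -4, -25]

(re-executing from step 6 with the substitution; state before step 6: [-43, -43, -93, -83])
6 | SWAP | [-43, -43, -83, -93]
7 | SUB | [-43, -43, 10]
8 | PUSH -4 | [-43, -43, 10, -4]
9 | PUSH -25 | [-43, -43, 10, -4, -25]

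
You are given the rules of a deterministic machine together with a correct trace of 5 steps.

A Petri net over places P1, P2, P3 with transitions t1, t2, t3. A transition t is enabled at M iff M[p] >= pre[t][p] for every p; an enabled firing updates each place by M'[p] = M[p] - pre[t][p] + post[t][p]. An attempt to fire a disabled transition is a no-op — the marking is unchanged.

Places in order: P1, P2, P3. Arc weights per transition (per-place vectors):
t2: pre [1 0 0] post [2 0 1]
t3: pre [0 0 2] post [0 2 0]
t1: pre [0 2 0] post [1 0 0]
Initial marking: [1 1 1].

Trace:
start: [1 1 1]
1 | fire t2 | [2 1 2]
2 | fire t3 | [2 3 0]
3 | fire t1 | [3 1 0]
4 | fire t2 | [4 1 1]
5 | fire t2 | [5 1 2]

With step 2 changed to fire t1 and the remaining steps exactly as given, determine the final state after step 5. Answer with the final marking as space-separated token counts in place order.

4 1 4

(re-executing from step 2 with the substitution; state before step 2: [2 1 2])
2 | fire t1 | [2 1 2]
3 | fire t1 | [2 1 2]
4 | fire t2 | [3 1 3]
5 | fire t2 | [4 1 4]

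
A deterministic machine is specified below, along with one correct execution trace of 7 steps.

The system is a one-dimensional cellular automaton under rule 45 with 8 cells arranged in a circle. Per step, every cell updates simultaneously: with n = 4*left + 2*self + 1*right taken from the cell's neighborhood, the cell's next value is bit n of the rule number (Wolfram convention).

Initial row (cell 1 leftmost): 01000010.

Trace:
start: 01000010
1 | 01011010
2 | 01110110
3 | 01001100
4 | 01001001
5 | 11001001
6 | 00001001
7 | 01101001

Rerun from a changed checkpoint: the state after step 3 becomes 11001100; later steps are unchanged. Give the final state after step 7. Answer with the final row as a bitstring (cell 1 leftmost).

00000000

state after step 3 := 11001100
4 | 10001000
5 | 10101010
6 | 11111111
7 | 00000000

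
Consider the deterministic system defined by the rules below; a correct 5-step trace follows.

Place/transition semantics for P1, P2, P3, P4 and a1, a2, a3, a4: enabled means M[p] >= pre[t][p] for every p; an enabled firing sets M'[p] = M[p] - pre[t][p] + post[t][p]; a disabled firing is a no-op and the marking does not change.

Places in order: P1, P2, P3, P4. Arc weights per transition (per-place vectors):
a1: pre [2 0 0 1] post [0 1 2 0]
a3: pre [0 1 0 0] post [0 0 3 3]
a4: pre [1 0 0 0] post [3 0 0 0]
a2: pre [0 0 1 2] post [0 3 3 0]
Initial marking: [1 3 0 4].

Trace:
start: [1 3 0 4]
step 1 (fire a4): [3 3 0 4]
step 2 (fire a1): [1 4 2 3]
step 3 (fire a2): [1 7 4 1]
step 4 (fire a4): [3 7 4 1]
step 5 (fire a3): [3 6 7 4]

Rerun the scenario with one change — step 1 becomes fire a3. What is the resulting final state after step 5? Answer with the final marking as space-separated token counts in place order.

3 4 8 8

(re-executing from step 1 with the substitution; state before step 1: [1 3 0 4])
step 1 (fire a3): [1 2 3 7]
step 2 (fire a1): [1 2 3 7]
step 3 (fire a2): [1 5 5 5]
step 4 (fire a4): [3 5 5 5]
step 5 (fire a3): [3 4 8 8]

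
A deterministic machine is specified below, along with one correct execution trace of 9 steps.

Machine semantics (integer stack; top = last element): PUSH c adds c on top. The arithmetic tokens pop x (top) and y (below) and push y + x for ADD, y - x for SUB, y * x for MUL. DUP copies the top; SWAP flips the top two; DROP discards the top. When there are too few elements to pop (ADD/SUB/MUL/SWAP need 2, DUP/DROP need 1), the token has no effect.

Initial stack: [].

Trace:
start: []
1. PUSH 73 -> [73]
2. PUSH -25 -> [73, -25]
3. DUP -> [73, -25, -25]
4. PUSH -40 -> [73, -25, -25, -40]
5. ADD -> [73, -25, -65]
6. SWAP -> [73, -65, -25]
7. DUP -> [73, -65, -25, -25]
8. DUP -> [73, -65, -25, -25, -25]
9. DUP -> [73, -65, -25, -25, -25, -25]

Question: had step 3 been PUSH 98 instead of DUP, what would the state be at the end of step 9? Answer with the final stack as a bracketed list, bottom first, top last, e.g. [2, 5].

(re-executing from step 3 with the substitution; state before step 3: [73, -25])
3. PUSH 98 -> [73, -25, 98]
4. PUSH -40 -> [73, -25, 98, -40]
5. ADD -> [73, -25, 58]
6. SWAP -> [73, 58, -25]
7. DUP -> [73, 58, -25, -25]
8. DUP -> [73, 58, -25, -25, -25]
9. DUP -> [73, 58, -25, -25, -25, -25]

[73, 58, -25, -25, -25, -25]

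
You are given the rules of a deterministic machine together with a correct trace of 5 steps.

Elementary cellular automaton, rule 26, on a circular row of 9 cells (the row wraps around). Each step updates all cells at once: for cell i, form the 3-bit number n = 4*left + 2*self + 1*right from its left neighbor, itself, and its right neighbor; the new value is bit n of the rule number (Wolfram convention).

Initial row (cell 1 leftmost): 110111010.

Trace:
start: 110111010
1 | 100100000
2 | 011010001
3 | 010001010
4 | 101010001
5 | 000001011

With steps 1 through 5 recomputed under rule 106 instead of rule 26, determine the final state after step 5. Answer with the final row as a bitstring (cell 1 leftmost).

110100100

(re-executing steps 1..5 under rule 106; state before step 1: 110111010)
1 | 111101101
2 | 000111111
3 | 001100001
4 | 011100010
5 | 110100100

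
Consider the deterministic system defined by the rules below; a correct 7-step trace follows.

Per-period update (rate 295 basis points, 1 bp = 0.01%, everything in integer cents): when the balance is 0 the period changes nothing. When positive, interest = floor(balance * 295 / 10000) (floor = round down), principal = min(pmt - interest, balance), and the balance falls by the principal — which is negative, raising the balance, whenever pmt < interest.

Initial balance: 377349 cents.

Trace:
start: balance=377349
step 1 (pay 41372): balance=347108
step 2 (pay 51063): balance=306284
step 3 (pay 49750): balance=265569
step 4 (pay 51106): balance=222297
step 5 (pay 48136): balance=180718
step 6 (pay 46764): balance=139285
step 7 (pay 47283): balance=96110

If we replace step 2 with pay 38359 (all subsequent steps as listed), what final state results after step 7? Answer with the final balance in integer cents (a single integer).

(re-executing from step 2 with the substitution; state before step 2: balance=347108)
step 2 (pay 38359): balance=318988
step 3 (pay 49750): balance=278648
step 4 (pay 51106): balance=235762
step 5 (pay 48136): balance=194580
step 6 (pay 46764): balance=153556
step 7 (pay 47283): balance=110802

110802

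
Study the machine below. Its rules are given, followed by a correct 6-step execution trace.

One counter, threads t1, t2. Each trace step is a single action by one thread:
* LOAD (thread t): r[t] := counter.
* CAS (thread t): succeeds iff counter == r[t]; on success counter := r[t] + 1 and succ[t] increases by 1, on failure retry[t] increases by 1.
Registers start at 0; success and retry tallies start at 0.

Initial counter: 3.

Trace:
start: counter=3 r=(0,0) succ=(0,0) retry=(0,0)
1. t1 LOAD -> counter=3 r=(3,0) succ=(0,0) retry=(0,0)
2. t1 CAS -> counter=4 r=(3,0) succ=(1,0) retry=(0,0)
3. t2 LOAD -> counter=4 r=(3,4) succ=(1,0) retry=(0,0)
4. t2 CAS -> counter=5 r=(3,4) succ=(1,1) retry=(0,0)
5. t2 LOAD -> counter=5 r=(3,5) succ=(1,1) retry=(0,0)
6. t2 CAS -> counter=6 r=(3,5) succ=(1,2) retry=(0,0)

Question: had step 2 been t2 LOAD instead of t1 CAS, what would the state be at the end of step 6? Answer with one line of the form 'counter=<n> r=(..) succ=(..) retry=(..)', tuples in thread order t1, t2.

(re-executing from step 2 with the substitution; state before step 2: counter=3 r=(3,0) succ=(0,0) retry=(0,0))
2. t2 LOAD -> counter=3 r=(3,3) succ=(0,0) retry=(0,0)
3. t2 LOAD -> counter=3 r=(3,3) succ=(0,0) retry=(0,0)
4. t2 CAS -> counter=4 r=(3,3) succ=(0,1) retry=(0,0)
5. t2 LOAD -> counter=4 r=(3,4) succ=(0,1) retry=(0,0)
6. t2 CAS -> counter=5 r=(3,4) succ=(0,2) retry=(0,0)

counter=5 r=(3,4) succ=(0,2) retry=(0,0)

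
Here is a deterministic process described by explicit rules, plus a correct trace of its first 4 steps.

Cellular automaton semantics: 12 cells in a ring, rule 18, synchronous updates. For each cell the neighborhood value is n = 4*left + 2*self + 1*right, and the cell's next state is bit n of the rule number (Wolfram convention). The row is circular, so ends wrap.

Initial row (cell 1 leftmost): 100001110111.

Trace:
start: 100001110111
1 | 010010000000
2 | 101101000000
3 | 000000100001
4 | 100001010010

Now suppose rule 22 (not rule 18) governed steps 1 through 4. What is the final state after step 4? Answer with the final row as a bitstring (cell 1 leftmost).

(re-executing steps 1..4 under rule 22; state before step 1: 100001110111)
1 | 010010000000
2 | 111111000000
3 | 000000100001
4 | 100001110011

100001110011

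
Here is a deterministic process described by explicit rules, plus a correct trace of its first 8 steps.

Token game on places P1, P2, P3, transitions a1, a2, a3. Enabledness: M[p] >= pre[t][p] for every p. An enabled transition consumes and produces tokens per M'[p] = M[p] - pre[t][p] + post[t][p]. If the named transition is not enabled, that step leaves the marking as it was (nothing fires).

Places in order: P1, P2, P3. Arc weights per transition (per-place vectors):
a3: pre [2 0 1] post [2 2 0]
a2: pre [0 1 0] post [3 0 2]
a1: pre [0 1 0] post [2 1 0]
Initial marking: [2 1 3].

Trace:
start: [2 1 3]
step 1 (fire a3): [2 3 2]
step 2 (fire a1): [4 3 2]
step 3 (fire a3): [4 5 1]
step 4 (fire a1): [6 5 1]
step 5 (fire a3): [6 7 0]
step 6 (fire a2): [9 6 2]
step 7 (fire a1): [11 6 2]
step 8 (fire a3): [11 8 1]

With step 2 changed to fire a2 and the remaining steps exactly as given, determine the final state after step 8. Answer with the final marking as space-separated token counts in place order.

12 7 3

(re-executing from step 2 with the substitution; state before step 2: [2 3 2])
step 2 (fire a2): [5 2 4]
step 3 (fire a3): [5 4 3]
step 4 (fire a1): [7 4 3]
step 5 (fire a3): [7 6 2]
step 6 (fire a2): [10 5 4]
step 7 (fire a1): [12 5 4]
step 8 (fire a3): [12 7 3]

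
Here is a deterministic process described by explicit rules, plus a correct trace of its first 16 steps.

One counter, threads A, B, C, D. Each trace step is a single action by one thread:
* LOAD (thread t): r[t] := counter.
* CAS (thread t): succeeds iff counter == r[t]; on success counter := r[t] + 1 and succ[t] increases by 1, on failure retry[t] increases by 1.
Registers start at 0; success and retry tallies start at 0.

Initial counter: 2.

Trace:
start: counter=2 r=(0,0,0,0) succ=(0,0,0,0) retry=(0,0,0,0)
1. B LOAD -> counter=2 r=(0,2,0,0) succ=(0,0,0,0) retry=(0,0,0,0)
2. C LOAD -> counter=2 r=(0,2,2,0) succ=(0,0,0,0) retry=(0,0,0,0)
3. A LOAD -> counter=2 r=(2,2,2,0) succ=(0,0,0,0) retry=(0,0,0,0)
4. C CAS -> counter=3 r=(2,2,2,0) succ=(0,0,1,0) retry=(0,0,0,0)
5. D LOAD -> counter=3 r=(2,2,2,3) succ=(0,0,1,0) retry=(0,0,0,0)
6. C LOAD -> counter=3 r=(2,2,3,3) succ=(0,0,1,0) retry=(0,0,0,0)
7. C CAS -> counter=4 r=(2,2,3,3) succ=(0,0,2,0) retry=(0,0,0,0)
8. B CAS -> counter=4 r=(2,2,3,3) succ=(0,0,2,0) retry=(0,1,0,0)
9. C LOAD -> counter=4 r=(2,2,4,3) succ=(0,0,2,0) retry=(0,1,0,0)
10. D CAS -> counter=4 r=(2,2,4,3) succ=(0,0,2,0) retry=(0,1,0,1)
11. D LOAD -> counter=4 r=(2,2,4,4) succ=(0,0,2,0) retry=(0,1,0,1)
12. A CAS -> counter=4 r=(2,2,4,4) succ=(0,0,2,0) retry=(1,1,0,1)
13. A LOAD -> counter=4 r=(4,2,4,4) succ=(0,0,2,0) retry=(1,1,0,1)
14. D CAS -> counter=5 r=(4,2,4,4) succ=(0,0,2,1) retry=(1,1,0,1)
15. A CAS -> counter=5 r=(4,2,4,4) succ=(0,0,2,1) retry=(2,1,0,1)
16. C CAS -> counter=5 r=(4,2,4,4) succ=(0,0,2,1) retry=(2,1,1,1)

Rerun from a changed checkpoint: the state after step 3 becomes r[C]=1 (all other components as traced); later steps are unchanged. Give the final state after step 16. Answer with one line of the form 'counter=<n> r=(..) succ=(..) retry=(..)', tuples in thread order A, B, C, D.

state after step 3 := counter=2 r=(2,2,1,0) succ=(0,0,0,0) retry=(0,0,0,0)
4. C CAS -> counter=2 r=(2,2,1,0) succ=(0,0,0,0) retry=(0,0,1,0)
5. D LOAD -> counter=2 r=(2,2,1,2) succ=(0,0,0,0) retry=(0,0,1,0)
6. C LOAD -> counter=2 r=(2,2,2,2) succ=(0,0,0,0) retry=(0,0,1,0)
7. C CAS -> counter=3 r=(2,2,2,2) succ=(0,0,1,0) retry=(0,0,1,0)
8. B CAS -> counter=3 r=(2,2,2,2) succ=(0,0,1,0) retry=(0,1,1,0)
9. C LOAD -> counter=3 r=(2,2,3,2) succ=(0,0,1,0) retry=(0,1,1,0)
10. D CAS -> counter=3 r=(2,2,3,2) succ=(0,0,1,0) retry=(0,1,1,1)
11. D LOAD -> counter=3 r=(2,2,3,3) succ=(0,0,1,0) retry=(0,1,1,1)
12. A CAS -> counter=3 r=(2,2,3,3) succ=(0,0,1,0) retry=(1,1,1,1)
13. A LOAD -> counter=3 r=(3,2,3,3) succ=(0,0,1,0) retry=(1,1,1,1)
14. D CAS -> counter=4 r=(3,2,3,3) succ=(0,0,1,1) retry=(1,1,1,1)
15. A CAS -> counter=4 r=(3,2,3,3) succ=(0,0,1,1) retry=(2,1,1,1)
16. C CAS -> counter=4 r=(3,2,3,3) succ=(0,0,1,1) retry=(2,1,2,1)

counter=4 r=(3,2,3,3) succ=(0,0,1,1) retry=(2,1,2,1)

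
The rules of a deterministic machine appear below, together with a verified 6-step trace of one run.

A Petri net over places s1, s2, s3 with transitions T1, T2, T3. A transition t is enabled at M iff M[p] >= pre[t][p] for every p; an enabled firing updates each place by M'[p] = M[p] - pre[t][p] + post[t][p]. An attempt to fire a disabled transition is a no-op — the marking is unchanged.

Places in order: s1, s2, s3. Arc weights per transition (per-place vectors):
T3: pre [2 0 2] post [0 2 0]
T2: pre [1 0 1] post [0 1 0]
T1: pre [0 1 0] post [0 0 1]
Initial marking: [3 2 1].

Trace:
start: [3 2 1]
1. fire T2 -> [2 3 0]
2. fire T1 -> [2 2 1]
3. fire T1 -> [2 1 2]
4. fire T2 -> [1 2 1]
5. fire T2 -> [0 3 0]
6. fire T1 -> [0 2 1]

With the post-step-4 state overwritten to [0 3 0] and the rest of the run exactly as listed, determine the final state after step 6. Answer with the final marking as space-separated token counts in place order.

state after step 4 := [0 3 0]
5. fire T2 -> [0 3 0]
6. fire T1 -> [0 2 1]

0 2 1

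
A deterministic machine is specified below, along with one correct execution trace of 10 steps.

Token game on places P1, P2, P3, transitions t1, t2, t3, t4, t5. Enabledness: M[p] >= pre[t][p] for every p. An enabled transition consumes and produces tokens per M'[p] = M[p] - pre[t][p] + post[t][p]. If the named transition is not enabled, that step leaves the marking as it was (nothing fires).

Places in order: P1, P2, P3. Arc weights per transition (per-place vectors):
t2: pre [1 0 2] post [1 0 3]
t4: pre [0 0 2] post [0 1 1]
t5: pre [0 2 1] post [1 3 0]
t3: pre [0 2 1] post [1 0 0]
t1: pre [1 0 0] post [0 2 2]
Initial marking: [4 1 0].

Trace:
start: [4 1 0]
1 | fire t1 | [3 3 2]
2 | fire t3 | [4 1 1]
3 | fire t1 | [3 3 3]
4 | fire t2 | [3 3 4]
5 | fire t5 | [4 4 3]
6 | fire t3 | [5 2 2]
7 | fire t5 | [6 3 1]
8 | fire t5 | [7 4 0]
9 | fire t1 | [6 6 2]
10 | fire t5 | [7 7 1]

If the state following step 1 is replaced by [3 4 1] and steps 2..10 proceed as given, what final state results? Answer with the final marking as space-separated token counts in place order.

6 7 1

state after step 1 := [3 4 1]
2 | fire t3 | [4 2 0]
3 | fire t1 | [3 4 2]
4 | fire t2 | [3 4 3]
5 | fire t5 | [4 5 2]
6 | fire t3 | [5 3 1]
7 | fire t5 | [6 4 0]
8 | fire t5 | [6 4 0]
9 | fire t1 | [5 6 2]
10 | fire t5 | [6 7 1]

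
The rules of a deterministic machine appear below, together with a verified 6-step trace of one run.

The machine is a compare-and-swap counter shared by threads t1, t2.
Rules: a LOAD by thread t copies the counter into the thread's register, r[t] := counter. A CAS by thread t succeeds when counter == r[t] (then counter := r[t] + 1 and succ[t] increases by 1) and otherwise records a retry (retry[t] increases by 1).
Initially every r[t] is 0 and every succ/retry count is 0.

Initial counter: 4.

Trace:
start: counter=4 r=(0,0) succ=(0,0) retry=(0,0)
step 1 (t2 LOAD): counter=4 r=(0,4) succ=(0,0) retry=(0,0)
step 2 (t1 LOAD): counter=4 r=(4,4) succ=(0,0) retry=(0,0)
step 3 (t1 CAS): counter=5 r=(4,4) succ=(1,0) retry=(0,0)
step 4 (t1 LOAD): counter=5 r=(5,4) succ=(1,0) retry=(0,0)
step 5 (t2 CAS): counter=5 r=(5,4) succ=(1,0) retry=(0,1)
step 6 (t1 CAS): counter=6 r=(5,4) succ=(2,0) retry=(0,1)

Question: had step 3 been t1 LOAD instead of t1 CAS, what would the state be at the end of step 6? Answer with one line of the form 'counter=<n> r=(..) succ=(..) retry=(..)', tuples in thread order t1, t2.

counter=5 r=(4,4) succ=(0,1) retry=(1,0)

(re-executing from step 3 with the substitution; state before step 3: counter=4 r=(4,4) succ=(0,0) retry=(0,0))
step 3 (t1 LOAD): counter=4 r=(4,4) succ=(0,0) retry=(0,0)
step 4 (t1 LOAD): counter=4 r=(4,4) succ=(0,0) retry=(0,0)
step 5 (t2 CAS): counter=5 r=(4,4) succ=(0,1) retry=(0,0)
step 6 (t1 CAS): counter=5 r=(4,4) succ=(0,1) retry=(1,0)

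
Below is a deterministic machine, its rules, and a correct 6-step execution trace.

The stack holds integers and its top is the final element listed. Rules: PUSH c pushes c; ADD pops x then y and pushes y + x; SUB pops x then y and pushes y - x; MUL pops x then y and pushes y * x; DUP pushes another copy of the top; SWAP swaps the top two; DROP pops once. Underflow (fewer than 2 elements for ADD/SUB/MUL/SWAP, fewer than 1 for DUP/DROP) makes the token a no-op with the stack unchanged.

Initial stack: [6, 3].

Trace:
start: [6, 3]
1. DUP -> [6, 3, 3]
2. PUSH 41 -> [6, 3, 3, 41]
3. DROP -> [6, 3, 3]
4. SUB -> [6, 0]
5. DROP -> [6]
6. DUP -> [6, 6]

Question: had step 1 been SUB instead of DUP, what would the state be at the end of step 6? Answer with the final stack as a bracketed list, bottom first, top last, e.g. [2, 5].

[]

(re-executing from step 1 with the substitution; state before step 1: [6, 3])
1. SUB -> [3]
2. PUSH 41 -> [3, 41]
3. DROP -> [3]
4. SUB -> [3]
5. DROP -> []
6. DUP -> []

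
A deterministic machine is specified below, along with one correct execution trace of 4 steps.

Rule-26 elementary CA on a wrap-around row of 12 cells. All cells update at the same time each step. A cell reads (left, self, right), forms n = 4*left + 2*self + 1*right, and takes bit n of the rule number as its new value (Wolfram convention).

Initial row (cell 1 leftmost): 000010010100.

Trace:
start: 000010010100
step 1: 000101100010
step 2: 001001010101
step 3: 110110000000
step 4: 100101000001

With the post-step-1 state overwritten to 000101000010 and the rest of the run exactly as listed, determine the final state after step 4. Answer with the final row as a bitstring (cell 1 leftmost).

state after step 1 := 000101000010
step 2: 001000100101
step 3: 110101011000
step 4: 100000010101

100000010101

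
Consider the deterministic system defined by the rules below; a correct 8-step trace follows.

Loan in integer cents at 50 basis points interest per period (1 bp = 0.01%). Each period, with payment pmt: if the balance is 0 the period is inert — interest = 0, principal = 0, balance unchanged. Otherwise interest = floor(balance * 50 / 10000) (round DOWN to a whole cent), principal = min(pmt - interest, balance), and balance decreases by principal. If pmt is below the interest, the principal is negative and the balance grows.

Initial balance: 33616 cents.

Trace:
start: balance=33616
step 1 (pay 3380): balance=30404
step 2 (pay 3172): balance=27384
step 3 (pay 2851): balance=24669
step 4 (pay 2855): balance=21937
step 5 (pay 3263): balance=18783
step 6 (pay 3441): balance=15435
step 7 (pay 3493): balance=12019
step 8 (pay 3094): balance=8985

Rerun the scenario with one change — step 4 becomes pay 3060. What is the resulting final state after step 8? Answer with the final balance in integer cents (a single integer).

(re-executing from step 4 with the substitution; state before step 4: balance=24669)
step 4 (pay 3060): balance=21732
step 5 (pay 3263): balance=18577
step 6 (pay 3441): balance=15228
step 7 (pay 3493): balance=11811
step 8 (pay 3094): balance=8776

8776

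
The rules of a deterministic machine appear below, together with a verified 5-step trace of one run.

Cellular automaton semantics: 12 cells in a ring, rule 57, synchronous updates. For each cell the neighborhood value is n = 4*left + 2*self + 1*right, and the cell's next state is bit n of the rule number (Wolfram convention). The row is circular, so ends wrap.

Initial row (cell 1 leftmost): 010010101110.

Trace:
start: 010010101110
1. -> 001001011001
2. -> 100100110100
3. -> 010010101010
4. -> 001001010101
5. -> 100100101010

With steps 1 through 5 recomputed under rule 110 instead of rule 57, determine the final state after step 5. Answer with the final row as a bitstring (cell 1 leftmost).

(re-executing steps 1..5 under rule 110; state before step 1: 010010101110)
1. -> 110111111010
2. -> 111100001111
3. -> 000100011000
4. -> 001100111000
5. -> 011101101000

011101101000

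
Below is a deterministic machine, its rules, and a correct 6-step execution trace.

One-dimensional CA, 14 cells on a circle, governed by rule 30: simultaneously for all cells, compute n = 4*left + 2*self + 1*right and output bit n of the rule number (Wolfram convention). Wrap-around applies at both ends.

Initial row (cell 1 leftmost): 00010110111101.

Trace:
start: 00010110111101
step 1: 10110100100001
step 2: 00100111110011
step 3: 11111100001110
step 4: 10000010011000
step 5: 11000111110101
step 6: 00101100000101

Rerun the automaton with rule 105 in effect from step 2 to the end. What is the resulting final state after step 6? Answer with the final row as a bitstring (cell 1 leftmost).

(re-executing steps 2..6 under rule 105; state before step 2: 10110100100001)
step 2: 11111000001101
step 3: 00001011101111
step 4: 01100110111001
step 5: 11100111101000
step 6: 10100100110010

10100100110010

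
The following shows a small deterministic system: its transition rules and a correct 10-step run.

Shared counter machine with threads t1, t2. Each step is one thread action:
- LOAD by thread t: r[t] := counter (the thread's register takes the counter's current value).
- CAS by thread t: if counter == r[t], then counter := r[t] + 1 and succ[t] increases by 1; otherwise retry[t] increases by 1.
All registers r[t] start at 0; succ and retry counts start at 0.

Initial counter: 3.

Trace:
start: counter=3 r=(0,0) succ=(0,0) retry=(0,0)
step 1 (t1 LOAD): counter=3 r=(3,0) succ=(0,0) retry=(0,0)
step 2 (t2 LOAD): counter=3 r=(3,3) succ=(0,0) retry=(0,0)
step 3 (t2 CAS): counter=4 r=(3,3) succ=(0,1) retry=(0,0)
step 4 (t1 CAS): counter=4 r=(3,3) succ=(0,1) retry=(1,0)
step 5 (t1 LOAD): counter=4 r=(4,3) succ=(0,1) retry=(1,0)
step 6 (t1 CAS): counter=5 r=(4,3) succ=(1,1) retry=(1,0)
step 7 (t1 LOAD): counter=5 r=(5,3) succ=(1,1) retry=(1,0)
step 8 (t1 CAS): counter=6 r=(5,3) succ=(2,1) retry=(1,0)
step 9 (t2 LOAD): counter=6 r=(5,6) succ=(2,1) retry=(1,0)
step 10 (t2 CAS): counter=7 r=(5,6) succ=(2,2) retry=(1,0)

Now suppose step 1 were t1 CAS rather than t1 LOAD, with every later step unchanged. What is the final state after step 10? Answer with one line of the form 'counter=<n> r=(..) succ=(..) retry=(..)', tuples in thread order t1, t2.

(re-executing from step 1 with the substitution; state before step 1: counter=3 r=(0,0) succ=(0,0) retry=(0,0))
step 1 (t1 CAS): counter=3 r=(0,0) succ=(0,0) retry=(1,0)
step 2 (t2 LOAD): counter=3 r=(0,3) succ=(0,0) retry=(1,0)
step 3 (t2 CAS): counter=4 r=(0,3) succ=(0,1) retry=(1,0)
step 4 (t1 CAS): counter=4 r=(0,3) succ=(0,1) retry=(2,0)
step 5 (t1 LOAD): counter=4 r=(4,3) succ=(0,1) retry=(2,0)
step 6 (t1 CAS): counter=5 r=(4,3) succ=(1,1) retry=(2,0)
step 7 (t1 LOAD): counter=5 r=(5,3) succ=(1,1) retry=(2,0)
step 8 (t1 CAS): counter=6 r=(5,3) succ=(2,1) retry=(2,0)
step 9 (t2 LOAD): counter=6 r=(5,6) succ=(2,1) retry=(2,0)
step 10 (t2 CAS): counter=7 r=(5,6) succ=(2,2) retry=(2,0)

counter=7 r=(5,6) succ=(2,2) retry=(2,0)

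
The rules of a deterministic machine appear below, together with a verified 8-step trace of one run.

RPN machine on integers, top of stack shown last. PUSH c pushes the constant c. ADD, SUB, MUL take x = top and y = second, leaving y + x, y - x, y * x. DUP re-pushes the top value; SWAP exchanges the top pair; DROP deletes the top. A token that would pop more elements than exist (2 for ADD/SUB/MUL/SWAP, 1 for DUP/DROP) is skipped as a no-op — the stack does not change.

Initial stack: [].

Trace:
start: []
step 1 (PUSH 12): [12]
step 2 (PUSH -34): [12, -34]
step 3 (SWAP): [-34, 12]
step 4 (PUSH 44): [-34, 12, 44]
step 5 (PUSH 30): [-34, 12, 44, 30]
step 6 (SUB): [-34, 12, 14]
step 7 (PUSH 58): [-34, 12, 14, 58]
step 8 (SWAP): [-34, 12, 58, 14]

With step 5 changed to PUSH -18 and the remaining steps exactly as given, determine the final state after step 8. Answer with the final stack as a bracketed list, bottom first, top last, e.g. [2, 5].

[-34, 12, 58, 62]

(re-executing from step 5 with the substitution; state before step 5: [-34, 12, 44])
step 5 (PUSH -18): [-34, 12, 44, -18]
step 6 (SUB): [-34, 12, 62]
step 7 (PUSH 58): [-34, 12, 62, 58]
step 8 (SWAP): [-34, 12, 58, 62]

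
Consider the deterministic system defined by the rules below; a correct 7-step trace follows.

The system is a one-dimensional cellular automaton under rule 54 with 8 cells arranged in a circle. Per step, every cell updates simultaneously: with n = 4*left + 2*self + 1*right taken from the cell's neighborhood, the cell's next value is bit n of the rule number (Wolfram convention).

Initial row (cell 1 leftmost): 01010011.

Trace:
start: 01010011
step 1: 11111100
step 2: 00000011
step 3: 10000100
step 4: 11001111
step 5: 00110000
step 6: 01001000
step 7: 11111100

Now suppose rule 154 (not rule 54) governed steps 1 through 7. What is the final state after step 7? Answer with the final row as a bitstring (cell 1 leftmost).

10001011

(re-executing steps 1..7 under rule 154; state before step 1: 01010011)
step 1: 00001110
step 2: 00011101
step 3: 10111000
step 4: 00110101
step 5: 11100000
step 6: 11010001
step 7: 10001011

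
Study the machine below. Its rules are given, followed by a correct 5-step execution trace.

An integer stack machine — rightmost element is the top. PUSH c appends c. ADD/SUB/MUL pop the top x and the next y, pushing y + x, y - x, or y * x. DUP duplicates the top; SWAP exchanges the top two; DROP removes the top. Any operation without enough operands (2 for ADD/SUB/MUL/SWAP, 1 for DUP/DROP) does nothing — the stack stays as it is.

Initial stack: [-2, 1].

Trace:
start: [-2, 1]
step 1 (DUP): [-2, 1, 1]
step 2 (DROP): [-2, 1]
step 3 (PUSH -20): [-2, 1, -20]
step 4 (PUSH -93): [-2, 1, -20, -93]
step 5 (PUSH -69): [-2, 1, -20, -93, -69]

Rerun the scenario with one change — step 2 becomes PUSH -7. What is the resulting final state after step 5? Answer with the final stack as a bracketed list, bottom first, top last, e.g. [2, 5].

[-2, 1, 1, -7, -20, -93, -69]

(re-executing from step 2 with the substitution; state before step 2: [-2, 1, 1])
step 2 (PUSH -7): [-2, 1, 1, -7]
step 3 (PUSH -20): [-2, 1, 1, -7, -20]
step 4 (PUSH -93): [-2, 1, 1, -7, -20, -93]
step 5 (PUSH -69): [-2, 1, 1, -7, -20, -93, -69]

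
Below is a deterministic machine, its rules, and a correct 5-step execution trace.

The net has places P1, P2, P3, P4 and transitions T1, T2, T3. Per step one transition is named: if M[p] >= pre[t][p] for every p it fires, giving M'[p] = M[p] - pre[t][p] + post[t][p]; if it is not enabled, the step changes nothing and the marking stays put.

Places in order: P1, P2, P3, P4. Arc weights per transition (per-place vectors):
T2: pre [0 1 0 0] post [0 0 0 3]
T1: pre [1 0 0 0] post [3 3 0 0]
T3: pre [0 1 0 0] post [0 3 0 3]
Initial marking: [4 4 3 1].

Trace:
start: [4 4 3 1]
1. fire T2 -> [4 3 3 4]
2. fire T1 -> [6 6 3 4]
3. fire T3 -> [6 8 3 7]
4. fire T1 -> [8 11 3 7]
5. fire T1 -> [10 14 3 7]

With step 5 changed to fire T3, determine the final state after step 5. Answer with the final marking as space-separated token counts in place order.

8 13 3 10

(re-executing from step 5 with the substitution; state before step 5: [8 11 3 7])
5. fire T3 -> [8 13 3 10]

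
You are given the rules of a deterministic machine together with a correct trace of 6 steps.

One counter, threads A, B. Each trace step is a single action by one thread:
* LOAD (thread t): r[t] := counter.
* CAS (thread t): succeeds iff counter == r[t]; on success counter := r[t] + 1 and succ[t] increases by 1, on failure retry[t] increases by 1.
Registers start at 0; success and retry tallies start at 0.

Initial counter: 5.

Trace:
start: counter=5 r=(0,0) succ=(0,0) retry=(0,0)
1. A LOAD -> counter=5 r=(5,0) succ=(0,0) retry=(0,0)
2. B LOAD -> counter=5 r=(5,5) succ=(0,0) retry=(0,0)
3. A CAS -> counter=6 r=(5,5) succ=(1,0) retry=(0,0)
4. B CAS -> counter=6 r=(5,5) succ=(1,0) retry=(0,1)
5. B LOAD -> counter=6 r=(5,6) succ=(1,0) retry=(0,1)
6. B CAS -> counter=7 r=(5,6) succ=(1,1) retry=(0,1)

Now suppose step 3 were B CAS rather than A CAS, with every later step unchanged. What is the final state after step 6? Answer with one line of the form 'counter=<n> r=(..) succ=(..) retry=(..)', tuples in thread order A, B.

counter=7 r=(5,6) succ=(0,2) retry=(0,1)

(re-executing from step 3 with the substitution; state before step 3: counter=5 r=(5,5) succ=(0,0) retry=(0,0))
3. B CAS -> counter=6 r=(5,5) succ=(0,1) retry=(0,0)
4. B CAS -> counter=6 r=(5,5) succ=(0,1) retry=(0,1)
5. B LOAD -> counter=6 r=(5,6) succ=(0,1) retry=(0,1)
6. B CAS -> counter=7 r=(5,6) succ=(0,2) retry=(0,1)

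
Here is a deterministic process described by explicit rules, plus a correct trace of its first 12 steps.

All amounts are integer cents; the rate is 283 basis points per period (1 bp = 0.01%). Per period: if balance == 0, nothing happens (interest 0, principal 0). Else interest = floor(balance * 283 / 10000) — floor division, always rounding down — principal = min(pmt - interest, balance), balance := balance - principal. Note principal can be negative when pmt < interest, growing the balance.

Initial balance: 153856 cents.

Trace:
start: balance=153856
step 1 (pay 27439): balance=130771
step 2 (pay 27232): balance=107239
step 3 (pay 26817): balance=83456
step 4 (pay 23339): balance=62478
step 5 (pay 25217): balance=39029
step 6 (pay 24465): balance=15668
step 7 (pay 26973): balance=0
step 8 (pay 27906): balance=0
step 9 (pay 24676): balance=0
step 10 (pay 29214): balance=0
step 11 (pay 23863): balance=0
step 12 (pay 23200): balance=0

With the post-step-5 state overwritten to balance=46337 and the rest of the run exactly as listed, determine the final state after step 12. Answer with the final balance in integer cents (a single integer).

0

state after step 5 := balance=46337
step 6 (pay 24465): balance=23183
step 7 (pay 26973): balance=0
step 8 (pay 27906): balance=0
step 9 (pay 24676): balance=0
step 10 (pay 29214): balance=0
step 11 (pay 23863): balance=0
step 12 (pay 23200): balance=0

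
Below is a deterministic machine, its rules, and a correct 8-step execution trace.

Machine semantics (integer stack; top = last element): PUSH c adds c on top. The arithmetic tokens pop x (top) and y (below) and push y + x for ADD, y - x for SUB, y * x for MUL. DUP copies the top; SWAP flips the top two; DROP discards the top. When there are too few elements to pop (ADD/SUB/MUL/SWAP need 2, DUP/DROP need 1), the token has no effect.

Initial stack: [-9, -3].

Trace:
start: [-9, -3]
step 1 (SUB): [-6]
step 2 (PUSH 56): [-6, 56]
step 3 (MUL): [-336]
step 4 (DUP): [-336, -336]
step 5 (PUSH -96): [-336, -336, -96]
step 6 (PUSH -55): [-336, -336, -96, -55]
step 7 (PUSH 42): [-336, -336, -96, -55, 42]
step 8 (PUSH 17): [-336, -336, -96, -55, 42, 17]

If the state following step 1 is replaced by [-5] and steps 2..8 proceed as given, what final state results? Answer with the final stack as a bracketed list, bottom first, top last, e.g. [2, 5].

[-280, -280, -96, -55, 42, 17]

state after step 1 := [-5]
step 2 (PUSH 56): [-5, 56]
step 3 (MUL): [-280]
step 4 (DUP): [-280, -280]
step 5 (PUSH -96): [-280, -280, -96]
step 6 (PUSH -55): [-280, -280, -96, -55]
step 7 (PUSH 42): [-280, -280, -96, -55, 42]
step 8 (PUSH 17): [-280, -280, -96, -55, 42, 17]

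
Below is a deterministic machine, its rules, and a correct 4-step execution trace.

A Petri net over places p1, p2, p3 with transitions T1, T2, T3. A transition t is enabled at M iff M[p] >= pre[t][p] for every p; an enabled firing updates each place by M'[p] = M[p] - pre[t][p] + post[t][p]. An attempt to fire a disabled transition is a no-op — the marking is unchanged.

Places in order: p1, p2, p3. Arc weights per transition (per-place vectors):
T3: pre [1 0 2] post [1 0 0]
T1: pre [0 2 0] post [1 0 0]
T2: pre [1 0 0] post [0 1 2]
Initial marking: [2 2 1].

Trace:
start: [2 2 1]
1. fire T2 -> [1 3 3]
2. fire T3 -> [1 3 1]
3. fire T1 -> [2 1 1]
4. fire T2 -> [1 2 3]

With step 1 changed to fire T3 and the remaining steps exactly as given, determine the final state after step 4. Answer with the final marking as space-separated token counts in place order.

(re-executing from step 1 with the substitution; state before step 1: [2 2 1])
1. fire T3 -> [2 2 1]
2. fire T3 -> [2 2 1]
3. fire T1 -> [3 0 1]
4. fire T2 -> [2 1 3]

2 1 3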